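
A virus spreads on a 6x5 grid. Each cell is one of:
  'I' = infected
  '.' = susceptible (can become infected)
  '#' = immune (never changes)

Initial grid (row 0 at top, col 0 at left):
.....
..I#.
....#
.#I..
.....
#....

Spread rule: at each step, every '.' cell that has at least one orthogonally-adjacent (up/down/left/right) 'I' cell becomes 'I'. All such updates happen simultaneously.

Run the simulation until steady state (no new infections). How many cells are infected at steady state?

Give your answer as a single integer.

Step 0 (initial): 2 infected
Step 1: +5 new -> 7 infected
Step 2: +9 new -> 16 infected
Step 3: +7 new -> 23 infected
Step 4: +3 new -> 26 infected
Step 5: +0 new -> 26 infected

Answer: 26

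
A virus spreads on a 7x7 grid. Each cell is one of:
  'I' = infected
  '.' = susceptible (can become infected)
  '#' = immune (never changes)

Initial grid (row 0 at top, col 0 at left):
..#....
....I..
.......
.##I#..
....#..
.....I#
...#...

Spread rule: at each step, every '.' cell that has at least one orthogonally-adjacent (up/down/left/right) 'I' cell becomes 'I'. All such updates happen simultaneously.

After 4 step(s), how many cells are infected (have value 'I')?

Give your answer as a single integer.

Answer: 37

Derivation:
Step 0 (initial): 3 infected
Step 1: +9 new -> 12 infected
Step 2: +12 new -> 24 infected
Step 3: +7 new -> 31 infected
Step 4: +6 new -> 37 infected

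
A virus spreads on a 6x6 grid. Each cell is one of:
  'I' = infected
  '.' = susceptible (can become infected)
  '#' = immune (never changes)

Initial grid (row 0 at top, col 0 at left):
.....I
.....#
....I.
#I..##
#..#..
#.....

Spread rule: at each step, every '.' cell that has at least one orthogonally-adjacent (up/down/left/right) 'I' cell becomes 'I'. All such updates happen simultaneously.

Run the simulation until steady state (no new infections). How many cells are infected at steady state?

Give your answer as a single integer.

Step 0 (initial): 3 infected
Step 1: +7 new -> 10 infected
Step 2: +8 new -> 18 infected
Step 3: +5 new -> 23 infected
Step 4: +2 new -> 25 infected
Step 5: +1 new -> 26 infected
Step 6: +2 new -> 28 infected
Step 7: +1 new -> 29 infected
Step 8: +0 new -> 29 infected

Answer: 29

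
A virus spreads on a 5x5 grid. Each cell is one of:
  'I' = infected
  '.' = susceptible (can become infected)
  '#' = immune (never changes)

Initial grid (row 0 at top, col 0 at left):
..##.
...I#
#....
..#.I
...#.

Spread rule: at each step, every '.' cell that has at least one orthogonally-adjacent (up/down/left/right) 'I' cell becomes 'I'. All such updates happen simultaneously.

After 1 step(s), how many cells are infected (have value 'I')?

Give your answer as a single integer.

Step 0 (initial): 2 infected
Step 1: +5 new -> 7 infected

Answer: 7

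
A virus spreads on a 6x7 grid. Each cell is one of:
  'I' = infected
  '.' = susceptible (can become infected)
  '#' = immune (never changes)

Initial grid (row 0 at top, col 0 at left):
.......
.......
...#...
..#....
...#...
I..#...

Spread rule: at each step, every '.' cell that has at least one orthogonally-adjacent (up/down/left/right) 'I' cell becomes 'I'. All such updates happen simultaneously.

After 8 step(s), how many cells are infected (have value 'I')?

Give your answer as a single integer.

Answer: 20

Derivation:
Step 0 (initial): 1 infected
Step 1: +2 new -> 3 infected
Step 2: +3 new -> 6 infected
Step 3: +3 new -> 9 infected
Step 4: +2 new -> 11 infected
Step 5: +3 new -> 14 infected
Step 6: +2 new -> 16 infected
Step 7: +2 new -> 18 infected
Step 8: +2 new -> 20 infected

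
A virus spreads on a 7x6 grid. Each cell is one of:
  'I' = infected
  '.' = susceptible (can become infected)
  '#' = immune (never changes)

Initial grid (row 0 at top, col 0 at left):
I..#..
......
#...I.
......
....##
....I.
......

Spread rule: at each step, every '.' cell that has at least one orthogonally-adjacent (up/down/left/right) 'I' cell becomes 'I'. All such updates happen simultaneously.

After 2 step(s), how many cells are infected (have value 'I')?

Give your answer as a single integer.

Answer: 24

Derivation:
Step 0 (initial): 3 infected
Step 1: +9 new -> 12 infected
Step 2: +12 new -> 24 infected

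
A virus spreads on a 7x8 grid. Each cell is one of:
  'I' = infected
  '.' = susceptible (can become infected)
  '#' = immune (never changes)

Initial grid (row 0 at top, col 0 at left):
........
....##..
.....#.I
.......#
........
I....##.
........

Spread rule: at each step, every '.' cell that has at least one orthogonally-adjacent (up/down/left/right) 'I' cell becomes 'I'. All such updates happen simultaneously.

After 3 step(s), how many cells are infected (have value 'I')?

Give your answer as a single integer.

Answer: 22

Derivation:
Step 0 (initial): 2 infected
Step 1: +5 new -> 7 infected
Step 2: +7 new -> 14 infected
Step 3: +8 new -> 22 infected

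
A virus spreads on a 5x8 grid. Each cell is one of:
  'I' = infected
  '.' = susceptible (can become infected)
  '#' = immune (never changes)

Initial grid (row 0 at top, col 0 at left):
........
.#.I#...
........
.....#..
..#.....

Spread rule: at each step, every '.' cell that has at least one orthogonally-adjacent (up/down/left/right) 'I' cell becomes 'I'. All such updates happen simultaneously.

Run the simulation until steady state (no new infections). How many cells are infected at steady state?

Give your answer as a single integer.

Answer: 36

Derivation:
Step 0 (initial): 1 infected
Step 1: +3 new -> 4 infected
Step 2: +5 new -> 9 infected
Step 3: +7 new -> 16 infected
Step 4: +7 new -> 23 infected
Step 5: +8 new -> 31 infected
Step 6: +4 new -> 35 infected
Step 7: +1 new -> 36 infected
Step 8: +0 new -> 36 infected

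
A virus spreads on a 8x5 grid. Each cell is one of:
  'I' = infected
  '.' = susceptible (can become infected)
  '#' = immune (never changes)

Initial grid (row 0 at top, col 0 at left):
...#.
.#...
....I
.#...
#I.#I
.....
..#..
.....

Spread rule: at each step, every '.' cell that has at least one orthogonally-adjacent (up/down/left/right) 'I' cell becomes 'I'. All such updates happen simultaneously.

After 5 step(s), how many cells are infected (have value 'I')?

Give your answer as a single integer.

Step 0 (initial): 3 infected
Step 1: +6 new -> 9 infected
Step 2: +10 new -> 19 infected
Step 3: +6 new -> 25 infected
Step 4: +5 new -> 30 infected
Step 5: +3 new -> 33 infected

Answer: 33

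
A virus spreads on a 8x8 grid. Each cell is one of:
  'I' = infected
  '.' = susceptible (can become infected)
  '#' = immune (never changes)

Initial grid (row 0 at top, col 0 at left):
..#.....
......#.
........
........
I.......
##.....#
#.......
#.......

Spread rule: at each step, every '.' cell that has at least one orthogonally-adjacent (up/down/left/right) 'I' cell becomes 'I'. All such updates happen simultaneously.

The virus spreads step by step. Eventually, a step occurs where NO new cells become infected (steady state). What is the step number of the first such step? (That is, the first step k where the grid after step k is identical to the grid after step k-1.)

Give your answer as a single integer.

Step 0 (initial): 1 infected
Step 1: +2 new -> 3 infected
Step 2: +3 new -> 6 infected
Step 3: +5 new -> 11 infected
Step 4: +7 new -> 18 infected
Step 5: +9 new -> 27 infected
Step 6: +8 new -> 35 infected
Step 7: +8 new -> 43 infected
Step 8: +6 new -> 49 infected
Step 9: +4 new -> 53 infected
Step 10: +3 new -> 56 infected
Step 11: +1 new -> 57 infected
Step 12: +0 new -> 57 infected

Answer: 12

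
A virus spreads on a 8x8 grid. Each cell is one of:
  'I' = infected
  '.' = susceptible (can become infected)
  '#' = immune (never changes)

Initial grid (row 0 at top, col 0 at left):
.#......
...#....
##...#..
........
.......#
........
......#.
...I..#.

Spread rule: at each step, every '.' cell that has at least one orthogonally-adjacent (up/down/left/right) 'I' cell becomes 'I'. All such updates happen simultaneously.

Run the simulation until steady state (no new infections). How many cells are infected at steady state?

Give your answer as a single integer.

Answer: 56

Derivation:
Step 0 (initial): 1 infected
Step 1: +3 new -> 4 infected
Step 2: +5 new -> 9 infected
Step 3: +6 new -> 15 infected
Step 4: +6 new -> 21 infected
Step 5: +7 new -> 28 infected
Step 6: +7 new -> 35 infected
Step 7: +5 new -> 40 infected
Step 8: +7 new -> 47 infected
Step 9: +5 new -> 52 infected
Step 10: +3 new -> 55 infected
Step 11: +1 new -> 56 infected
Step 12: +0 new -> 56 infected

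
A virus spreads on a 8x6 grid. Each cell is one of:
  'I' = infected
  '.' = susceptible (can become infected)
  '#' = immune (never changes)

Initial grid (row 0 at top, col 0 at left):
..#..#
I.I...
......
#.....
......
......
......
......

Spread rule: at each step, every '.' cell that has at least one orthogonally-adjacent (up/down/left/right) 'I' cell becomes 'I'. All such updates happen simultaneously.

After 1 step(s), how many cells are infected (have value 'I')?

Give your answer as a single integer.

Answer: 7

Derivation:
Step 0 (initial): 2 infected
Step 1: +5 new -> 7 infected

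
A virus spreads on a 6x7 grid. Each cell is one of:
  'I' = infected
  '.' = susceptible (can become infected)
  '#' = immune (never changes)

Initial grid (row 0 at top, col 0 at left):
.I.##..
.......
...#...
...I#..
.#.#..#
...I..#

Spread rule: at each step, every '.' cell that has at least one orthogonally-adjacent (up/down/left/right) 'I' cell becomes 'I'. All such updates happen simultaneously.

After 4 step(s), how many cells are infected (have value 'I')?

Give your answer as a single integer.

Answer: 26

Derivation:
Step 0 (initial): 3 infected
Step 1: +6 new -> 9 infected
Step 2: +9 new -> 18 infected
Step 3: +5 new -> 23 infected
Step 4: +3 new -> 26 infected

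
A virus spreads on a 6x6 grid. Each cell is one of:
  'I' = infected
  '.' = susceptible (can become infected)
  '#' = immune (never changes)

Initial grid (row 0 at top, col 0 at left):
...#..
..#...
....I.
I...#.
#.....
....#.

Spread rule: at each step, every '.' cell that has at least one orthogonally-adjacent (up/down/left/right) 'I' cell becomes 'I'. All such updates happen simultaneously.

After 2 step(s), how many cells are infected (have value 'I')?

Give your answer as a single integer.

Answer: 17

Derivation:
Step 0 (initial): 2 infected
Step 1: +5 new -> 7 infected
Step 2: +10 new -> 17 infected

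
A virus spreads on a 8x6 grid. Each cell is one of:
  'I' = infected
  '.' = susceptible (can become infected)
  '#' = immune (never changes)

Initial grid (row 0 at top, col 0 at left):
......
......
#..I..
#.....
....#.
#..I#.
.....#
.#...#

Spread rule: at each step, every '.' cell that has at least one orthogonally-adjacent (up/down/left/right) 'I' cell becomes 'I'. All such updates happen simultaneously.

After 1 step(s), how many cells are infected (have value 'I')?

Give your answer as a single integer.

Step 0 (initial): 2 infected
Step 1: +7 new -> 9 infected

Answer: 9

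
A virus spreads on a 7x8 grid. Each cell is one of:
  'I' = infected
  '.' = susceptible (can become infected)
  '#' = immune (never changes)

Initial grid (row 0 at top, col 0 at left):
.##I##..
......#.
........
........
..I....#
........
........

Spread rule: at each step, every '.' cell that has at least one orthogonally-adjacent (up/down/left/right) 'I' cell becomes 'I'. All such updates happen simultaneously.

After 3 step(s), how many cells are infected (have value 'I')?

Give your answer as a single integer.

Answer: 29

Derivation:
Step 0 (initial): 2 infected
Step 1: +5 new -> 7 infected
Step 2: +11 new -> 18 infected
Step 3: +11 new -> 29 infected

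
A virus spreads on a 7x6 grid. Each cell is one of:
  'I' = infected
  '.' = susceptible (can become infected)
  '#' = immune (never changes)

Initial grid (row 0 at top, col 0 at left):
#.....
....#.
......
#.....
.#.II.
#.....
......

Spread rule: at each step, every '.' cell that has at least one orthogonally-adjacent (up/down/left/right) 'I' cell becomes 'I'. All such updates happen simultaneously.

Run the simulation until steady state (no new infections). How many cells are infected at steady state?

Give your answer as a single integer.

Answer: 36

Derivation:
Step 0 (initial): 2 infected
Step 1: +6 new -> 8 infected
Step 2: +8 new -> 16 infected
Step 3: +7 new -> 23 infected
Step 4: +5 new -> 28 infected
Step 5: +6 new -> 34 infected
Step 6: +2 new -> 36 infected
Step 7: +0 new -> 36 infected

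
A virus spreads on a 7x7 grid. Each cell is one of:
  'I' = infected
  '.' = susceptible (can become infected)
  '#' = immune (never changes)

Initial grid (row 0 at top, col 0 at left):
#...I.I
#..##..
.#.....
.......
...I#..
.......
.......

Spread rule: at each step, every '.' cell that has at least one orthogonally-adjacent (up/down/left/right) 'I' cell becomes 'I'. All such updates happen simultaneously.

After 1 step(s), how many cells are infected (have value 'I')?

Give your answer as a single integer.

Step 0 (initial): 3 infected
Step 1: +6 new -> 9 infected

Answer: 9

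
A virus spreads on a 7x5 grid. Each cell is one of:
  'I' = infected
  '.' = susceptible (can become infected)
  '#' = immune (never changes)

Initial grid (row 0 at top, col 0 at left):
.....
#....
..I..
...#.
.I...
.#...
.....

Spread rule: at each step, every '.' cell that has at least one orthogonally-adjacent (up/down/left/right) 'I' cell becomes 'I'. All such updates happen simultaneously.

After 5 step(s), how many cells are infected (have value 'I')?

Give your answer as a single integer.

Answer: 32

Derivation:
Step 0 (initial): 2 infected
Step 1: +7 new -> 9 infected
Step 2: +9 new -> 18 infected
Step 3: +8 new -> 26 infected
Step 4: +5 new -> 31 infected
Step 5: +1 new -> 32 infected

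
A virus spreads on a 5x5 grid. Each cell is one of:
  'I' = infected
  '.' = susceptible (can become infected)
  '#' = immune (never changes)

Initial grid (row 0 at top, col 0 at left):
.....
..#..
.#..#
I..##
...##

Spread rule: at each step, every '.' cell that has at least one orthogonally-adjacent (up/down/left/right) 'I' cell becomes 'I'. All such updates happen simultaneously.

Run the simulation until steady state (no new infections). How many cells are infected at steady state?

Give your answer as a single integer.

Answer: 18

Derivation:
Step 0 (initial): 1 infected
Step 1: +3 new -> 4 infected
Step 2: +3 new -> 7 infected
Step 3: +4 new -> 11 infected
Step 4: +2 new -> 13 infected
Step 5: +2 new -> 15 infected
Step 6: +2 new -> 17 infected
Step 7: +1 new -> 18 infected
Step 8: +0 new -> 18 infected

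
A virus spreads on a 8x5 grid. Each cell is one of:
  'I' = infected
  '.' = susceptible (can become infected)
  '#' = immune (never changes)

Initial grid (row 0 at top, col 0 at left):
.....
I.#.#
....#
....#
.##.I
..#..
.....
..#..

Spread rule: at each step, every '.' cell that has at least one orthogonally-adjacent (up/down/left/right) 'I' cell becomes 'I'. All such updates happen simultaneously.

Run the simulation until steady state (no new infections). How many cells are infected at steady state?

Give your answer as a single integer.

Step 0 (initial): 2 infected
Step 1: +5 new -> 7 infected
Step 2: +6 new -> 13 infected
Step 3: +8 new -> 21 infected
Step 4: +5 new -> 26 infected
Step 5: +4 new -> 30 infected
Step 6: +2 new -> 32 infected
Step 7: +0 new -> 32 infected

Answer: 32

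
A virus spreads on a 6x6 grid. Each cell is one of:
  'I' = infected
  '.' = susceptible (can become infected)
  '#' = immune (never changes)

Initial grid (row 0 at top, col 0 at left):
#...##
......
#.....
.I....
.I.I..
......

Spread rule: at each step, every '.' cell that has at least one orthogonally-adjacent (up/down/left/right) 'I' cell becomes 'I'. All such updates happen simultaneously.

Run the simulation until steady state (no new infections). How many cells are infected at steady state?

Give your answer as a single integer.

Answer: 32

Derivation:
Step 0 (initial): 3 infected
Step 1: +9 new -> 12 infected
Step 2: +8 new -> 20 infected
Step 3: +7 new -> 27 infected
Step 4: +4 new -> 31 infected
Step 5: +1 new -> 32 infected
Step 6: +0 new -> 32 infected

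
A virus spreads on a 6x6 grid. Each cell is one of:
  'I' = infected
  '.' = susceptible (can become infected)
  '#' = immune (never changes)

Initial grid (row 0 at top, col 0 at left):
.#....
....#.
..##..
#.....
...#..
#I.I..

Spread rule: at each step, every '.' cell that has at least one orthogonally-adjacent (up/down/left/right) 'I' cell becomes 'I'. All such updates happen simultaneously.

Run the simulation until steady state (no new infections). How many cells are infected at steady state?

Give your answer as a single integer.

Step 0 (initial): 2 infected
Step 1: +3 new -> 5 infected
Step 2: +5 new -> 10 infected
Step 3: +4 new -> 14 infected
Step 4: +5 new -> 19 infected
Step 5: +3 new -> 22 infected
Step 6: +4 new -> 26 infected
Step 7: +2 new -> 28 infected
Step 8: +1 new -> 29 infected
Step 9: +0 new -> 29 infected

Answer: 29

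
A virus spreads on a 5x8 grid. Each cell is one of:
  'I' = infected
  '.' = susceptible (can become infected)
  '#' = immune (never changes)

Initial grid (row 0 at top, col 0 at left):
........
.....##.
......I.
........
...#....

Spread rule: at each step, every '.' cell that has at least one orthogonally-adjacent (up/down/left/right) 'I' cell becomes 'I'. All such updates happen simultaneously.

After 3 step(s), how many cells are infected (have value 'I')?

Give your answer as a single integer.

Step 0 (initial): 1 infected
Step 1: +3 new -> 4 infected
Step 2: +5 new -> 9 infected
Step 3: +6 new -> 15 infected

Answer: 15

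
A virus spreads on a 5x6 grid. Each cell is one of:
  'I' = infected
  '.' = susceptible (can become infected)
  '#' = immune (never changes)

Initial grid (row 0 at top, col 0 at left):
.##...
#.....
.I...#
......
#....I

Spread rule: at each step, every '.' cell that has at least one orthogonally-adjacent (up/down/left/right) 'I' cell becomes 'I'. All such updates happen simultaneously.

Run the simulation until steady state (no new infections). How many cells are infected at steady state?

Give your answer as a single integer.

Step 0 (initial): 2 infected
Step 1: +6 new -> 8 infected
Step 2: +7 new -> 15 infected
Step 3: +4 new -> 19 infected
Step 4: +2 new -> 21 infected
Step 5: +2 new -> 23 infected
Step 6: +1 new -> 24 infected
Step 7: +0 new -> 24 infected

Answer: 24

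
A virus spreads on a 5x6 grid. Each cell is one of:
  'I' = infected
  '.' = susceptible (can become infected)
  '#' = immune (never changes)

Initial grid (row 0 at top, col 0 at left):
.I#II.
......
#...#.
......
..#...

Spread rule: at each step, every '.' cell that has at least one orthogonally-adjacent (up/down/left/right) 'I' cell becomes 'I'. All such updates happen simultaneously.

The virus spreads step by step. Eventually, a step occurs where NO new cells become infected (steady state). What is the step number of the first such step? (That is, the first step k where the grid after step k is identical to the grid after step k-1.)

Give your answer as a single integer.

Step 0 (initial): 3 infected
Step 1: +5 new -> 8 infected
Step 2: +5 new -> 13 infected
Step 3: +4 new -> 17 infected
Step 4: +6 new -> 23 infected
Step 5: +3 new -> 26 infected
Step 6: +0 new -> 26 infected

Answer: 6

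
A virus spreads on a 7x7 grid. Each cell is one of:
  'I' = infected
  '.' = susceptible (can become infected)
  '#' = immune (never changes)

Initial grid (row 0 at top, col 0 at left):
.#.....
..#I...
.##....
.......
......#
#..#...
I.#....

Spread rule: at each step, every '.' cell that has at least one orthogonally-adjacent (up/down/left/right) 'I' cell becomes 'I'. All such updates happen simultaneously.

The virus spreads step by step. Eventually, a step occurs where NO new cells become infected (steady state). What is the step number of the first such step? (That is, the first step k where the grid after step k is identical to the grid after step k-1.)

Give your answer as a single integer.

Answer: 9

Derivation:
Step 0 (initial): 2 infected
Step 1: +4 new -> 6 infected
Step 2: +6 new -> 12 infected
Step 3: +8 new -> 20 infected
Step 4: +7 new -> 27 infected
Step 5: +4 new -> 31 infected
Step 6: +3 new -> 34 infected
Step 7: +4 new -> 38 infected
Step 8: +3 new -> 41 infected
Step 9: +0 new -> 41 infected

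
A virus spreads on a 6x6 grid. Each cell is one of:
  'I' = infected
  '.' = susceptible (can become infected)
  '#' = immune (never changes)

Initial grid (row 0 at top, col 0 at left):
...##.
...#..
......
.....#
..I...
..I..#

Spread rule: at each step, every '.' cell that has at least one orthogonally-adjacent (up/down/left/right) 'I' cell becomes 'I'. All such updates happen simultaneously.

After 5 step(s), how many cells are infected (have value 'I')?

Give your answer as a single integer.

Step 0 (initial): 2 infected
Step 1: +5 new -> 7 infected
Step 2: +7 new -> 14 infected
Step 3: +6 new -> 20 infected
Step 4: +4 new -> 24 infected
Step 5: +4 new -> 28 infected

Answer: 28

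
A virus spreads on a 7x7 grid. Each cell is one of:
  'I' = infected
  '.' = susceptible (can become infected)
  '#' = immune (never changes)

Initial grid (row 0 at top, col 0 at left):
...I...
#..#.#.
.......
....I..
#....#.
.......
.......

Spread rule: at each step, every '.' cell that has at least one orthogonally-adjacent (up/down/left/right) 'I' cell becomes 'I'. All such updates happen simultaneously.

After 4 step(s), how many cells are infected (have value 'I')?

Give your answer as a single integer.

Answer: 37

Derivation:
Step 0 (initial): 2 infected
Step 1: +6 new -> 8 infected
Step 2: +10 new -> 18 infected
Step 3: +11 new -> 29 infected
Step 4: +8 new -> 37 infected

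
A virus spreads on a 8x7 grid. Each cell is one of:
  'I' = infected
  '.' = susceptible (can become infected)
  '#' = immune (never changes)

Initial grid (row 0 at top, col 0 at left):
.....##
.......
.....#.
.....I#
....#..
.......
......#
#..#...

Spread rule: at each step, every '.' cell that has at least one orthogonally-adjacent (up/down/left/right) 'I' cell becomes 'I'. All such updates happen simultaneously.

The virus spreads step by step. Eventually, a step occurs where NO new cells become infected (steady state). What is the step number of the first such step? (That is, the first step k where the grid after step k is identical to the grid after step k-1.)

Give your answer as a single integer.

Answer: 9

Derivation:
Step 0 (initial): 1 infected
Step 1: +2 new -> 3 infected
Step 2: +4 new -> 7 infected
Step 3: +7 new -> 14 infected
Step 4: +9 new -> 23 infected
Step 5: +10 new -> 33 infected
Step 6: +7 new -> 40 infected
Step 7: +5 new -> 45 infected
Step 8: +3 new -> 48 infected
Step 9: +0 new -> 48 infected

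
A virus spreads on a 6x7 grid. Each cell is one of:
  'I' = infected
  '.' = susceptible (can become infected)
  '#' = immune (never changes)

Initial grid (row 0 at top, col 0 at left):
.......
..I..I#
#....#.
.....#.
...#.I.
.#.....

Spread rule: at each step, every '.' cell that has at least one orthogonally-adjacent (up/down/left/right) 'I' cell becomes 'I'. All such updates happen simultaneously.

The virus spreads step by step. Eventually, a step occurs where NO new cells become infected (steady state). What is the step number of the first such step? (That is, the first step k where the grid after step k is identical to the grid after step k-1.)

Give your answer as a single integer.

Step 0 (initial): 3 infected
Step 1: +9 new -> 12 infected
Step 2: +13 new -> 25 infected
Step 3: +6 new -> 31 infected
Step 4: +3 new -> 34 infected
Step 5: +1 new -> 35 infected
Step 6: +1 new -> 36 infected
Step 7: +0 new -> 36 infected

Answer: 7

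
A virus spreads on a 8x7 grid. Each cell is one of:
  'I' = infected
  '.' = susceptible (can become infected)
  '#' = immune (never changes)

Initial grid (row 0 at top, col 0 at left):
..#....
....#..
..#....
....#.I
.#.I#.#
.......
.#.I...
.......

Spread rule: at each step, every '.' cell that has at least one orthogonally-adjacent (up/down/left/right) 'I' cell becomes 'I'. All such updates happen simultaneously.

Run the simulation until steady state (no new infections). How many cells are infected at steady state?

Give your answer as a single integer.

Step 0 (initial): 3 infected
Step 1: +8 new -> 11 infected
Step 2: +10 new -> 21 infected
Step 3: +10 new -> 31 infected
Step 4: +9 new -> 40 infected
Step 5: +5 new -> 45 infected
Step 6: +2 new -> 47 infected
Step 7: +1 new -> 48 infected
Step 8: +0 new -> 48 infected

Answer: 48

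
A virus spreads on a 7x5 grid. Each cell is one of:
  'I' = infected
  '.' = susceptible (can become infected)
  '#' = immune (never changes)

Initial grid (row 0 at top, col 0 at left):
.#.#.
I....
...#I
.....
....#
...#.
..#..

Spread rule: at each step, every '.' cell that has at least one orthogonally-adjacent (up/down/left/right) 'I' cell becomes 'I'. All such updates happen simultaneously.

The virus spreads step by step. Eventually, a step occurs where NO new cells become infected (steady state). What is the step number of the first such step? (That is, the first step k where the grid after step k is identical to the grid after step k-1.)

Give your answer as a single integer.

Answer: 7

Derivation:
Step 0 (initial): 2 infected
Step 1: +5 new -> 7 infected
Step 2: +6 new -> 13 infected
Step 3: +6 new -> 19 infected
Step 4: +3 new -> 22 infected
Step 5: +3 new -> 25 infected
Step 6: +1 new -> 26 infected
Step 7: +0 new -> 26 infected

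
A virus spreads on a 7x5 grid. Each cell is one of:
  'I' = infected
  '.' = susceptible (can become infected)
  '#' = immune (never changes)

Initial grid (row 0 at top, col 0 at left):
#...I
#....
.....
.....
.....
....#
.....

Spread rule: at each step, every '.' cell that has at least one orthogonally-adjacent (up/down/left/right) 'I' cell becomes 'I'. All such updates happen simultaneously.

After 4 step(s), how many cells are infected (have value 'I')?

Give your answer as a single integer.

Answer: 14

Derivation:
Step 0 (initial): 1 infected
Step 1: +2 new -> 3 infected
Step 2: +3 new -> 6 infected
Step 3: +4 new -> 10 infected
Step 4: +4 new -> 14 infected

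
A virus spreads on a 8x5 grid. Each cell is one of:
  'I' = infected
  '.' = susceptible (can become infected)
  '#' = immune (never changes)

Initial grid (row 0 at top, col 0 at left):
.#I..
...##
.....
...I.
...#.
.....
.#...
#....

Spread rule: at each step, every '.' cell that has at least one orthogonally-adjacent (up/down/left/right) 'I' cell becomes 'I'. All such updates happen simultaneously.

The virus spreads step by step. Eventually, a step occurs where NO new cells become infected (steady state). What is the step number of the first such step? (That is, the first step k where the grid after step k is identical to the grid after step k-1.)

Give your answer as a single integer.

Answer: 7

Derivation:
Step 0 (initial): 2 infected
Step 1: +5 new -> 7 infected
Step 2: +7 new -> 14 infected
Step 3: +6 new -> 20 infected
Step 4: +7 new -> 27 infected
Step 5: +4 new -> 31 infected
Step 6: +3 new -> 34 infected
Step 7: +0 new -> 34 infected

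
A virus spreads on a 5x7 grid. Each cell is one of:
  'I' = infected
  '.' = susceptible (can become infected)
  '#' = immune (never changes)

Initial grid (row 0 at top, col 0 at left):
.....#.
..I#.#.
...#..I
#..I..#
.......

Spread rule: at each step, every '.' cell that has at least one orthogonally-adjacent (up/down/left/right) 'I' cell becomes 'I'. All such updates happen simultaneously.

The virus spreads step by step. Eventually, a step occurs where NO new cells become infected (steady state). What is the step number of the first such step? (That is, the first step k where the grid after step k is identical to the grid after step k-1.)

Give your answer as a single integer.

Answer: 5

Derivation:
Step 0 (initial): 3 infected
Step 1: +8 new -> 11 infected
Step 2: +10 new -> 21 infected
Step 3: +6 new -> 27 infected
Step 4: +2 new -> 29 infected
Step 5: +0 new -> 29 infected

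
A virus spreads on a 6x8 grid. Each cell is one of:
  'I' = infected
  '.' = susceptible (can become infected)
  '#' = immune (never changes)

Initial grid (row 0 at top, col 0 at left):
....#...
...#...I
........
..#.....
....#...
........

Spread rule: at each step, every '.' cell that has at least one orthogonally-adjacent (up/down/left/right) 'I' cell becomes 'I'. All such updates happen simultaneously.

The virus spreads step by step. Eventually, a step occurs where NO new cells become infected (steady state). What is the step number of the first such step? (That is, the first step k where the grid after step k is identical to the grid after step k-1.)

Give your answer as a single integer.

Step 0 (initial): 1 infected
Step 1: +3 new -> 4 infected
Step 2: +4 new -> 8 infected
Step 3: +5 new -> 13 infected
Step 4: +4 new -> 17 infected
Step 5: +4 new -> 21 infected
Step 6: +3 new -> 24 infected
Step 7: +4 new -> 28 infected
Step 8: +6 new -> 34 infected
Step 9: +6 new -> 40 infected
Step 10: +3 new -> 43 infected
Step 11: +1 new -> 44 infected
Step 12: +0 new -> 44 infected

Answer: 12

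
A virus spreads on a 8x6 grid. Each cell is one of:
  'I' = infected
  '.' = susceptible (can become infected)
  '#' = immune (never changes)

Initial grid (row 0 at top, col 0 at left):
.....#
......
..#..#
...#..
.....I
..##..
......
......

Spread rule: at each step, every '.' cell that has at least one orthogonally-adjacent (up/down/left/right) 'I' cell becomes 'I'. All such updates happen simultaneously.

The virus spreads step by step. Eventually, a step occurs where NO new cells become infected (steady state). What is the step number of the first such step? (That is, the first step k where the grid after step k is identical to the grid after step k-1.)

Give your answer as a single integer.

Answer: 10

Derivation:
Step 0 (initial): 1 infected
Step 1: +3 new -> 4 infected
Step 2: +4 new -> 8 infected
Step 3: +4 new -> 12 infected
Step 4: +6 new -> 18 infected
Step 5: +8 new -> 26 infected
Step 6: +7 new -> 33 infected
Step 7: +5 new -> 38 infected
Step 8: +3 new -> 41 infected
Step 9: +1 new -> 42 infected
Step 10: +0 new -> 42 infected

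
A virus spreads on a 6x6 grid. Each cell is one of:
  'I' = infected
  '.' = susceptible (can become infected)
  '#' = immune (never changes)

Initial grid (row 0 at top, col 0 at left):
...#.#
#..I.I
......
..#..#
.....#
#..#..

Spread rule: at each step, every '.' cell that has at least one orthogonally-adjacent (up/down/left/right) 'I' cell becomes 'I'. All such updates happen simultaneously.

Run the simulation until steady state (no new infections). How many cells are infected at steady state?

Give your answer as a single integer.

Answer: 28

Derivation:
Step 0 (initial): 2 infected
Step 1: +4 new -> 6 infected
Step 2: +6 new -> 12 infected
Step 3: +4 new -> 16 infected
Step 4: +5 new -> 21 infected
Step 5: +4 new -> 25 infected
Step 6: +3 new -> 28 infected
Step 7: +0 new -> 28 infected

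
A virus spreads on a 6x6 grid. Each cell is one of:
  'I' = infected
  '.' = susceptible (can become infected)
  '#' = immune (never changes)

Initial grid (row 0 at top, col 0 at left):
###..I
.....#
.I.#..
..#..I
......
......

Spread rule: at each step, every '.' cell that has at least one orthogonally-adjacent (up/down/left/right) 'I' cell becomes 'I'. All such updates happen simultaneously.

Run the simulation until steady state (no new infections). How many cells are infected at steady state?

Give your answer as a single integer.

Step 0 (initial): 3 infected
Step 1: +8 new -> 11 infected
Step 2: +10 new -> 21 infected
Step 3: +6 new -> 27 infected
Step 4: +3 new -> 30 infected
Step 5: +0 new -> 30 infected

Answer: 30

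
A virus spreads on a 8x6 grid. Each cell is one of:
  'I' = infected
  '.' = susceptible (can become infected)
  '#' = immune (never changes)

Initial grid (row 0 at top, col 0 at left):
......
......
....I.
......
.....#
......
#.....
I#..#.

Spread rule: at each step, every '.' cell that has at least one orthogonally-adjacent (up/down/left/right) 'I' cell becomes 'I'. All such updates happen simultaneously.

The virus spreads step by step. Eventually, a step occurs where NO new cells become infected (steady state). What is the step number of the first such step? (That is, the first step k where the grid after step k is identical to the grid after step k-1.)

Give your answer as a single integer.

Step 0 (initial): 2 infected
Step 1: +4 new -> 6 infected
Step 2: +7 new -> 13 infected
Step 3: +7 new -> 20 infected
Step 4: +8 new -> 28 infected
Step 5: +7 new -> 35 infected
Step 6: +6 new -> 41 infected
Step 7: +3 new -> 44 infected
Step 8: +0 new -> 44 infected

Answer: 8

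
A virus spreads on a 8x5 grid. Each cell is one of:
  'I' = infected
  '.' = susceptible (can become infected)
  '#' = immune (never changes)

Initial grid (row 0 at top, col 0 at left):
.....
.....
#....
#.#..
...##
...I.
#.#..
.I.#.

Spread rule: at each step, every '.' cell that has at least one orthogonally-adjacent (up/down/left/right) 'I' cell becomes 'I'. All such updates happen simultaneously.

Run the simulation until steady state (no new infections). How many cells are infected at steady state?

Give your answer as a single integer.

Step 0 (initial): 2 infected
Step 1: +6 new -> 8 infected
Step 2: +3 new -> 11 infected
Step 3: +3 new -> 14 infected
Step 4: +2 new -> 16 infected
Step 5: +1 new -> 17 infected
Step 6: +2 new -> 19 infected
Step 7: +4 new -> 23 infected
Step 8: +5 new -> 28 infected
Step 9: +3 new -> 31 infected
Step 10: +1 new -> 32 infected
Step 11: +0 new -> 32 infected

Answer: 32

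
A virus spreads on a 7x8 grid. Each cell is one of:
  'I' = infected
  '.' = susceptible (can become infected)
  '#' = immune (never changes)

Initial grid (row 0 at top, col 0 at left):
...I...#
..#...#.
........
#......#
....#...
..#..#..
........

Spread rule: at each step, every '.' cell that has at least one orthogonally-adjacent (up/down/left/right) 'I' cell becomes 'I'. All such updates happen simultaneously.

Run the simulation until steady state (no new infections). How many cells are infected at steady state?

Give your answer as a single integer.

Step 0 (initial): 1 infected
Step 1: +3 new -> 4 infected
Step 2: +4 new -> 8 infected
Step 3: +7 new -> 15 infected
Step 4: +6 new -> 21 infected
Step 5: +6 new -> 27 infected
Step 6: +6 new -> 33 infected
Step 7: +6 new -> 39 infected
Step 8: +5 new -> 44 infected
Step 9: +3 new -> 47 infected
Step 10: +1 new -> 48 infected
Step 11: +0 new -> 48 infected

Answer: 48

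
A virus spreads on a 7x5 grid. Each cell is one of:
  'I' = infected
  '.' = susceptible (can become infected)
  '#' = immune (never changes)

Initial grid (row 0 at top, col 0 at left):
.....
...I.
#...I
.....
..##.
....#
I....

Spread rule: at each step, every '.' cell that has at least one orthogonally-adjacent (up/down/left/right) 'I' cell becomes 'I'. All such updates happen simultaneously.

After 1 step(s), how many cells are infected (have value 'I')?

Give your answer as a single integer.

Step 0 (initial): 3 infected
Step 1: +7 new -> 10 infected

Answer: 10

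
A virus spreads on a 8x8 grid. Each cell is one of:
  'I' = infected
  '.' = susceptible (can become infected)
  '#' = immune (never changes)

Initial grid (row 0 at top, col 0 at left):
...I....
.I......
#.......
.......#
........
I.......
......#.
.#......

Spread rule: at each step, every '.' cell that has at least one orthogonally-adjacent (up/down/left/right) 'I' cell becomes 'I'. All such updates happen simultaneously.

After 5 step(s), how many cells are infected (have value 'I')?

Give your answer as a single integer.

Answer: 47

Derivation:
Step 0 (initial): 3 infected
Step 1: +10 new -> 13 infected
Step 2: +11 new -> 24 infected
Step 3: +8 new -> 32 infected
Step 4: +8 new -> 40 infected
Step 5: +7 new -> 47 infected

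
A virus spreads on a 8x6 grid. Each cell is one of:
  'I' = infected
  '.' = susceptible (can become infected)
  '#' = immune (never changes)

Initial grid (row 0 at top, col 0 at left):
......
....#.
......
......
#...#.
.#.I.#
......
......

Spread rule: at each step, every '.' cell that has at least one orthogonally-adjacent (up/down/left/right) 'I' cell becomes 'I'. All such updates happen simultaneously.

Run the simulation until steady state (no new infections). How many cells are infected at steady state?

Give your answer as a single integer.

Answer: 43

Derivation:
Step 0 (initial): 1 infected
Step 1: +4 new -> 5 infected
Step 2: +5 new -> 10 infected
Step 3: +8 new -> 18 infected
Step 4: +8 new -> 26 infected
Step 5: +8 new -> 34 infected
Step 6: +5 new -> 39 infected
Step 7: +3 new -> 42 infected
Step 8: +1 new -> 43 infected
Step 9: +0 new -> 43 infected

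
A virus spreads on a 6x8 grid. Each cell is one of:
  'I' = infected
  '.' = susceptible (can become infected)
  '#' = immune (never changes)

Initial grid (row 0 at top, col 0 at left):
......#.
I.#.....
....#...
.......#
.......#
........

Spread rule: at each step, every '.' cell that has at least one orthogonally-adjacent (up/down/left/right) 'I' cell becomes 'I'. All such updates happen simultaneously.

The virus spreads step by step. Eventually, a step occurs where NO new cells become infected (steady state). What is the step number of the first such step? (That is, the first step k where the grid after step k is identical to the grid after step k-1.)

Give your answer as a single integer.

Answer: 12

Derivation:
Step 0 (initial): 1 infected
Step 1: +3 new -> 4 infected
Step 2: +3 new -> 7 infected
Step 3: +4 new -> 11 infected
Step 4: +5 new -> 16 infected
Step 5: +5 new -> 21 infected
Step 6: +5 new -> 26 infected
Step 7: +4 new -> 30 infected
Step 8: +5 new -> 35 infected
Step 9: +4 new -> 39 infected
Step 10: +3 new -> 42 infected
Step 11: +1 new -> 43 infected
Step 12: +0 new -> 43 infected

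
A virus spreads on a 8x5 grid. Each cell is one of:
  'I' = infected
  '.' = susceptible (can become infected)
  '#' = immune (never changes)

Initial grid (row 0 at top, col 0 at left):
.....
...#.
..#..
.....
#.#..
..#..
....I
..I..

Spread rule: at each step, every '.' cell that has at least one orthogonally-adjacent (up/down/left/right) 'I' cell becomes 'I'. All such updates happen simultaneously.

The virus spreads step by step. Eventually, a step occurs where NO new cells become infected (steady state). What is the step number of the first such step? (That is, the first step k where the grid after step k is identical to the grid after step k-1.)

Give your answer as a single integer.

Step 0 (initial): 2 infected
Step 1: +6 new -> 8 infected
Step 2: +4 new -> 12 infected
Step 3: +4 new -> 16 infected
Step 4: +4 new -> 20 infected
Step 5: +4 new -> 24 infected
Step 6: +3 new -> 27 infected
Step 7: +3 new -> 30 infected
Step 8: +4 new -> 34 infected
Step 9: +1 new -> 35 infected
Step 10: +0 new -> 35 infected

Answer: 10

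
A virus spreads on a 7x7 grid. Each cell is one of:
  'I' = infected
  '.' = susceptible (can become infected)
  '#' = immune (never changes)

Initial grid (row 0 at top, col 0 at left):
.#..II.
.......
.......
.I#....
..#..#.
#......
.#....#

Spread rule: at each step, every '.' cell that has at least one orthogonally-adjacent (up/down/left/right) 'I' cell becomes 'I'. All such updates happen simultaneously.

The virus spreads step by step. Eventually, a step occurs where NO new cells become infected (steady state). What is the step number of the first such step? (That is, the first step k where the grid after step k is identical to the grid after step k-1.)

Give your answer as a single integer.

Step 0 (initial): 3 infected
Step 1: +7 new -> 10 infected
Step 2: +10 new -> 20 infected
Step 3: +7 new -> 27 infected
Step 4: +6 new -> 33 infected
Step 5: +4 new -> 37 infected
Step 6: +3 new -> 40 infected
Step 7: +1 new -> 41 infected
Step 8: +0 new -> 41 infected

Answer: 8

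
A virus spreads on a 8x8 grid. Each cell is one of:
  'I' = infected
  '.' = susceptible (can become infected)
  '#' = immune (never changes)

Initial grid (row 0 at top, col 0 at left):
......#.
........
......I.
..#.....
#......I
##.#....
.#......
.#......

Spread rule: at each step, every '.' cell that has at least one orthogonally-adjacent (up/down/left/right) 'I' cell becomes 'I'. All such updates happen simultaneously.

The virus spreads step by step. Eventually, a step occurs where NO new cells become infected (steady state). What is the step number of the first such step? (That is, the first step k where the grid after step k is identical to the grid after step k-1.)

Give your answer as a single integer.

Step 0 (initial): 2 infected
Step 1: +7 new -> 9 infected
Step 2: +7 new -> 16 infected
Step 3: +9 new -> 25 infected
Step 4: +8 new -> 33 infected
Step 5: +6 new -> 39 infected
Step 6: +8 new -> 47 infected
Step 7: +5 new -> 52 infected
Step 8: +2 new -> 54 infected
Step 9: +0 new -> 54 infected

Answer: 9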